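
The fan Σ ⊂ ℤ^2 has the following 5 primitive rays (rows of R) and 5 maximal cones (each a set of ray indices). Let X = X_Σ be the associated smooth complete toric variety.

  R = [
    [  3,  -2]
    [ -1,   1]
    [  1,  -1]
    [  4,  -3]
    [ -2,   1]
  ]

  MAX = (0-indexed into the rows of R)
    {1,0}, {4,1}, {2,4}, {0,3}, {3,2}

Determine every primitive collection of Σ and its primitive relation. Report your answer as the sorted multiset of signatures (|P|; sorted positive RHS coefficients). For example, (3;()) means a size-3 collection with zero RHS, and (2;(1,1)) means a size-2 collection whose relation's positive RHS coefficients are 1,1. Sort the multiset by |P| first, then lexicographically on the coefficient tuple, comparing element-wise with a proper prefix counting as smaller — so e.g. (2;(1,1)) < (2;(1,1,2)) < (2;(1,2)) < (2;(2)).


Δ(Σ) — 5 vertices, 5 min non-faces:

  P = {1,2}:  v_{1} + v_{2} = 0  ⟹  sig = (2;())
  P = {0,2}:  v_{0} + v_{2} = v_{3}  ⟹  sig = (2;(1))
  P = {0,4}:  v_{0} + v_{4} = v_{2}  ⟹  sig = (2;(1))
  P = {1,3}:  v_{1} + v_{3} = v_{0}  ⟹  sig = (2;(1))
  P = {3,4}:  v_{3} + v_{4} = 2·v_{2}  ⟹  sig = (2;(2))

Hence PRS(X_Σ) =
[(2;()), (2;(1)), (2;(1)), (2;(1)), (2;(2))]


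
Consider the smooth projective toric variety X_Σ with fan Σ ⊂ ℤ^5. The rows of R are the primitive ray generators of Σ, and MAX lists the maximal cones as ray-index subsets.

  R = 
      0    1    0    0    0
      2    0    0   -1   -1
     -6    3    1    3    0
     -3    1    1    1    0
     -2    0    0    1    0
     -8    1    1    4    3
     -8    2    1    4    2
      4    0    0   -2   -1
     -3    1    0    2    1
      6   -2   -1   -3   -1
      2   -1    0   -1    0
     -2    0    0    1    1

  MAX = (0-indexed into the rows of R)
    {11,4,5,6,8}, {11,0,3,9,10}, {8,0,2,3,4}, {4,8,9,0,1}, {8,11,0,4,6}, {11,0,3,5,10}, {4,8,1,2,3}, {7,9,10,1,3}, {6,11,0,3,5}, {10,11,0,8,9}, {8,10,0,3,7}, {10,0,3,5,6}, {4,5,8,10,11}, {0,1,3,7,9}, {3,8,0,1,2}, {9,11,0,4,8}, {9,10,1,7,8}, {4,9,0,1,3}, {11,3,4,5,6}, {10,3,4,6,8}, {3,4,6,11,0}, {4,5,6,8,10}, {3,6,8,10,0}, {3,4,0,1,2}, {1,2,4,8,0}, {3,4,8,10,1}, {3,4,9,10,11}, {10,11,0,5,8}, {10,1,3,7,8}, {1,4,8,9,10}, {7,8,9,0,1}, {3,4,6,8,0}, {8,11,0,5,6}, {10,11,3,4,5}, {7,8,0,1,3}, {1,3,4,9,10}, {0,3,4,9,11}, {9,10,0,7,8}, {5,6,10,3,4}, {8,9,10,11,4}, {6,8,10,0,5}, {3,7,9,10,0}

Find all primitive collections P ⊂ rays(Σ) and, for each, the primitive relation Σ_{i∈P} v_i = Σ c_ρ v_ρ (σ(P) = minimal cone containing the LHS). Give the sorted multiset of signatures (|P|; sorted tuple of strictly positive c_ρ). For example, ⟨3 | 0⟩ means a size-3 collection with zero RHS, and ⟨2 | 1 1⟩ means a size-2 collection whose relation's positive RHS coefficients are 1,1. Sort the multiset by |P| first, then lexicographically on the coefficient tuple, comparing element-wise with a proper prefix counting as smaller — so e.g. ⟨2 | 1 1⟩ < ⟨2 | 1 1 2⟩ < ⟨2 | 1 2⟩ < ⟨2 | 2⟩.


Primitive collections (23):

  {1,11}:  v_{1} + v_{11} = 0  ⟹  sig = ⟨2 | 0⟩
  {4,7}:  v_{4} + v_{7} = v_{1}  ⟹  sig = ⟨2 | 1⟩
  {6,9}:  v_{6} + v_{9} = v_{11}  ⟹  sig = ⟨2 | 1⟩
  {1,5}:  v_{1} + v_{5} = v_{6} + v_{10}  ⟹  sig = ⟨2 | 1 1⟩
  {1,6}:  v_{1} + v_{6} = v_{3} + v_{8}  ⟹  sig = ⟨2 | 1 1⟩
  {7,11}:  v_{7} + v_{11} = v_{0} + v_{10}  ⟹  sig = ⟨2 | 1 1⟩
  {2,5}:  v_{2} + v_{5} = v_{3} + v_{6} + v_{8}  ⟹  sig = ⟨2 | 1 1 1⟩
  {2,9}:  v_{2} + v_{9} = v_{0} + v_{1} + v_{4}  ⟹  sig = ⟨2 | 1 1 1⟩
  {2,10}:  v_{2} + v_{10} = v_{1} + v_{3} + v_{8}  ⟹  sig = ⟨2 | 1 1 1⟩
  {2,11}:  v_{2} + v_{11} = v_{0} + v_{3} + v_{4} + v_{8}  ⟹  sig = ⟨2 | 1 1 1 1⟩
  {6,7}:  v_{6} + v_{7} = v_{0} + v_{3} + v_{8} + v_{10}  ⟹  sig = ⟨2 | 1 1 1 1⟩
  {2,7}:  v_{2} + v_{7} = v_{0} + 2·v_{1} + v_{3} + v_{8}  ⟹  sig = ⟨2 | 1 1 1 2⟩
  {5,7}:  v_{5} + v_{7} = v_{0} + v_{6} + 2·v_{10}  ⟹  sig = ⟨2 | 1 1 2⟩
  {2,6}:  v_{2} + v_{6} = v_{0} + 2·v_{3} + v_{4} + 2·v_{8}  ⟹  sig = ⟨2 | 1 1 2 2⟩
  {5,9}:  v_{5} + v_{9} = v_{10} + 2·v_{11}  ⟹  sig = ⟨2 | 1 2⟩
  {0,4,10}:  v_{0} + v_{4} + v_{10} = 0  ⟹  sig = ⟨3 | 0⟩
  {3,8,9}:  v_{3} + v_{8} + v_{9} = 0  ⟹  sig = ⟨3 | 0⟩
  {0,1,10}:  v_{0} + v_{1} + v_{10} = v_{7}  ⟹  sig = ⟨3 | 1⟩
  {3,8,11}:  v_{3} + v_{8} + v_{11} = v_{6}  ⟹  sig = ⟨3 | 1⟩
  {6,10,11}:  v_{6} + v_{10} + v_{11} = v_{5}  ⟹  sig = ⟨3 | 1⟩
  {0,4,5}:  v_{0} + v_{4} + v_{5} = v_{6} + v_{11}  ⟹  sig = ⟨3 | 1 1⟩
  {3,5,8}:  v_{3} + v_{5} + v_{8} = 2·v_{6} + v_{10}  ⟹  sig = ⟨3 | 1 2⟩
  {0,1,3,4,8}:  v_{0} + v_{1} + v_{3} + v_{4} + v_{8} = v_{2}  ⟹  sig = ⟨5 | 1⟩

so the primitive-relation signature multiset is
[⟨2 | 0⟩, ⟨2 | 1⟩, ⟨2 | 1⟩, ⟨2 | 1 1⟩, ⟨2 | 1 1⟩, ⟨2 | 1 1⟩, ⟨2 | 1 1 1⟩, ⟨2 | 1 1 1⟩, ⟨2 | 1 1 1⟩, ⟨2 | 1 1 1 1⟩, ⟨2 | 1 1 1 1⟩, ⟨2 | 1 1 1 2⟩, ⟨2 | 1 1 2⟩, ⟨2 | 1 1 2 2⟩, ⟨2 | 1 2⟩, ⟨3 | 0⟩, ⟨3 | 0⟩, ⟨3 | 1⟩, ⟨3 | 1⟩, ⟨3 | 1⟩, ⟨3 | 1 1⟩, ⟨3 | 1 2⟩, ⟨5 | 1⟩]


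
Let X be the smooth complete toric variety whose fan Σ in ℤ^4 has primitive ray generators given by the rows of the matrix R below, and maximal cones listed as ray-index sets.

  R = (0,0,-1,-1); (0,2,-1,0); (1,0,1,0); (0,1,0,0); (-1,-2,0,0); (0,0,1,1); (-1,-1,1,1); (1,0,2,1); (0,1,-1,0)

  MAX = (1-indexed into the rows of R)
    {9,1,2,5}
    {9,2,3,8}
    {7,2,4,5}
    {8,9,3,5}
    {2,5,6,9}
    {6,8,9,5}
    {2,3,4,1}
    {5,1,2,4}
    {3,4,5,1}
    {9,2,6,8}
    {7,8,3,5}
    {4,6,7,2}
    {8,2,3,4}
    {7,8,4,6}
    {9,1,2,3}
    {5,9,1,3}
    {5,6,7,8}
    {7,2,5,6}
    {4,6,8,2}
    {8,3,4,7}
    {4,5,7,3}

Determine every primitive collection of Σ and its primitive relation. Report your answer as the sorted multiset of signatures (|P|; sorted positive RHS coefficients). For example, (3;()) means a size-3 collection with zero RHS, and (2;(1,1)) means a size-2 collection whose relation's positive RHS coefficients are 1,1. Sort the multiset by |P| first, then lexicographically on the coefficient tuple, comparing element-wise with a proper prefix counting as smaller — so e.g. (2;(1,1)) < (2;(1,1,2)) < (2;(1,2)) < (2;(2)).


The 12 primitive collections of Σ (r=9, n=4):

  {1,6}:  v_{1} + v_{6} = 0  →  sig = (2;())
  {1,8}:  v_{1} + v_{8} = v_{3}  →  sig = (2;(1))
  {3,6}:  v_{3} + v_{6} = v_{8}  →  sig = (2;(1))
  {4,9}:  v_{4} + v_{9} = v_{2}  →  sig = (2;(1))
  {1,7}:  v_{1} + v_{7} = v_{4} + v_{5}  →  sig = (2;(1,1))
  {7,9}:  v_{7} + v_{9} = v_{2} + v_{5} + v_{6}  →  sig = (2;(1,1,1))
  {2,3,5}:  v_{2} + v_{3} + v_{5} = 0  →  sig = (3;())
  {2,5,8}:  v_{2} + v_{5} + v_{8} = v_{6}  →  sig = (3;(1))
  {4,5,6}:  v_{4} + v_{5} + v_{6} = v_{7}  →  sig = (3;(1))
  {2,3,7}:  v_{2} + v_{3} + v_{7} = v_{4} + v_{6}  →  sig = (3;(1,1))
  {4,5,8}:  v_{4} + v_{5} + v_{8} = v_{3} + v_{7}  →  sig = (3;(1,1))
  {2,7,8}:  v_{2} + v_{7} + v_{8} = v_{4} + 2·v_{6}  →  sig = (3;(1,2))

Sorted signature multiset PRS(X):
    (2;())
    (2;(1))
    (2;(1))
    (2;(1))
    (2;(1,1))
    (2;(1,1,1))
    (3;())
    (3;(1))
    (3;(1))
    (3;(1,1))
    (3;(1,1))
    (3;(1,2))


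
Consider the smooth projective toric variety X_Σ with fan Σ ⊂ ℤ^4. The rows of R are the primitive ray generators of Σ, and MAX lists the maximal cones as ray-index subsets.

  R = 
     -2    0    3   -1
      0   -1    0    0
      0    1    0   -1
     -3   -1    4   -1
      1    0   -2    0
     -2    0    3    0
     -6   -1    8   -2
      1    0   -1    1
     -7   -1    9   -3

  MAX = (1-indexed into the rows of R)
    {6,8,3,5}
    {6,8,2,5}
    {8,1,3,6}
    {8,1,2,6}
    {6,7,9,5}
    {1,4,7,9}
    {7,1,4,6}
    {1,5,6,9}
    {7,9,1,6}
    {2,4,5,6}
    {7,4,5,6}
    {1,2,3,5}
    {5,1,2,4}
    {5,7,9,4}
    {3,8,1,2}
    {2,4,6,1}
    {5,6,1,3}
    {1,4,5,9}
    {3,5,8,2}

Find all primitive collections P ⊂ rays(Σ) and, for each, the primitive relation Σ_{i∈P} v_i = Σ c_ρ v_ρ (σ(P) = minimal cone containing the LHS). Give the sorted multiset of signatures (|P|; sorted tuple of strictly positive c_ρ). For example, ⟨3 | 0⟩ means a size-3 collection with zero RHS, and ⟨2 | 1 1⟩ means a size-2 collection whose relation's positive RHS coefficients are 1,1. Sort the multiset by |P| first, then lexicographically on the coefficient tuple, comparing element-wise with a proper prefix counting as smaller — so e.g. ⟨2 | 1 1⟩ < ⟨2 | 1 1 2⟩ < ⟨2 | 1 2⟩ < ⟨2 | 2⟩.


14 minimal non-faces of Δ(Σ) (on 9 rays):

  P={8,9}:  v_{8} + v_{9} = v_{7}  ⇒ sig = ⟨2 | 1⟩
  P={4,8}:  v_{4} + v_{8} = v_{2} + v_{6}  ⇒ sig = ⟨2 | 1 1⟩
  P={7,8}:  v_{7} + v_{8} = v_{4} + v_{6}  ⇒ sig = ⟨2 | 1 1⟩
  P={2,9}:  v_{2} + v_{9} = v_{1} + 2·v_{4} + v_{5}  ⇒ sig = ⟨2 | 1 1 2⟩
  P={3,4}:  v_{3} + v_{4} = 2·v_{1} + v_{5}  ⇒ sig = ⟨2 | 1 2⟩
  P={3,7}:  v_{3} + v_{7} = 3·v_{1} + 2·v_{5} + v_{6}  ⇒ sig = ⟨2 | 1 2 3⟩
  P={3,9}:  v_{3} + v_{9} = 4·v_{1} + 3·v_{5} + v_{6}  ⇒ sig = ⟨2 | 1 3 4⟩
  P={2,7}:  v_{2} + v_{7} = 2·v_{4}  ⇒ sig = ⟨2 | 2⟩
  P={1,5,8}:  v_{1} + v_{5} + v_{8} = 0  ⇒ sig = ⟨3 | 0⟩
  P={1,5,7}:  v_{1} + v_{5} + v_{7} = v_{9}  ⇒ sig = ⟨3 | 1⟩
  P={2,3,6}:  v_{2} + v_{3} + v_{6} = v_{1}  ⇒ sig = ⟨3 | 1⟩
  P={4,6,9}:  v_{4} + v_{6} + v_{9} = 2·v_{7}  ⇒ sig = ⟨3 | 2⟩
  P={1,2,5,6}:  v_{1} + v_{2} + v_{5} + v_{6} = v_{4}  ⇒ sig = ⟨4 | 1⟩
  P={1,4,5,6}:  v_{1} + v_{4} + v_{5} + v_{6} = v_{7}  ⇒ sig = ⟨4 | 1⟩

so the primitive-relation signature multiset is
    |P|=2: 8 collections, coeffs (1), (1,1), (1,1), (1,1,2), (1,2), (1,2,3), (1,3,4), (2)
    |P|=3: 4 collections, coeffs (), (1), (1), (2)
    |P|=4: 2 collections, coeffs (1), (1)


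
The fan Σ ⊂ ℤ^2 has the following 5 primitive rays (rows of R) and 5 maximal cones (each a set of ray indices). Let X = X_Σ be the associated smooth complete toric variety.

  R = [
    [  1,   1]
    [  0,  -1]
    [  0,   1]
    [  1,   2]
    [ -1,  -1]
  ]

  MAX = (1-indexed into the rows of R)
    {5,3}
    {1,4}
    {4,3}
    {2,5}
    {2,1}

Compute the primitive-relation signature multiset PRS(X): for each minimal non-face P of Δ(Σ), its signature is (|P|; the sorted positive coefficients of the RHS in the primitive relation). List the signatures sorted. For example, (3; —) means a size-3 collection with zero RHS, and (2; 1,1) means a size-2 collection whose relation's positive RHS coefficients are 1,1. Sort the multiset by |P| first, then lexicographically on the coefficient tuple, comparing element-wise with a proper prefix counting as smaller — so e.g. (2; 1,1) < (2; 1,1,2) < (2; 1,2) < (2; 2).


The 5 primitive collections of Σ (r=5, n=2):

  {1,5}:  v_{1} + v_{5} = 0  so sig = (2; —)
  {2,3}:  v_{2} + v_{3} = 0  so sig = (2; —)
  {1,3}:  v_{1} + v_{3} = v_{4}  so sig = (2; 1)
  {2,4}:  v_{2} + v_{4} = v_{1}  so sig = (2; 1)
  {4,5}:  v_{4} + v_{5} = v_{3}  so sig = (2; 1)

Sorted signature multiset PRS(X):
    (2; —)
    (2; —)
    (2; 1)
    (2; 1)
    (2; 1)


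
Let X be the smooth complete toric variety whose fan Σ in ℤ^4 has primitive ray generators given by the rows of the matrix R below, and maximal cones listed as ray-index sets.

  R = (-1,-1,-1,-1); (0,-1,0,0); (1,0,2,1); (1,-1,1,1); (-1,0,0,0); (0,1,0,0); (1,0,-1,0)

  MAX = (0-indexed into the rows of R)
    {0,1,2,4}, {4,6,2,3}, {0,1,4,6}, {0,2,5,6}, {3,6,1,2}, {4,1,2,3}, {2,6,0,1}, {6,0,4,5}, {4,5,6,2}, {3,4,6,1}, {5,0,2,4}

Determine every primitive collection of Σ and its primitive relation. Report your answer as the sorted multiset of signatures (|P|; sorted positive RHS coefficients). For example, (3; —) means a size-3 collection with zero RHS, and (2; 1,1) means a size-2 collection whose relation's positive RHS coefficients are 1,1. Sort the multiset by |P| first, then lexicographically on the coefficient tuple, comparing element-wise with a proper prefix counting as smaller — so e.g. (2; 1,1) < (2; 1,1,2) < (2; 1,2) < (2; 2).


|primitive collections| = 5. Relations:

  • {1,5}:  v_{1} + v_{5} = 0 ; sig = (2; —)
  • {3,5}:  v_{3} + v_{5} = v_{2} + v_{4} + v_{6} ; sig = (2; 1,1,1)
  • {0,3}:  v_{0} + v_{3} = 2·v_{1} ; sig = (2; 2)
  • {0,2,4,6}:  v_{0} + v_{2} + v_{4} + v_{6} = v_{1} ; sig = (4; 1)
  • {1,2,4,6}:  v_{1} + v_{2} + v_{4} + v_{6} = v_{3} ; sig = (4; 1)

Signatures (|P|; sorted positive RHS coefficients), sorted:
[(2; —), (2; 1,1,1), (2; 2), (4; 1), (4; 1)]


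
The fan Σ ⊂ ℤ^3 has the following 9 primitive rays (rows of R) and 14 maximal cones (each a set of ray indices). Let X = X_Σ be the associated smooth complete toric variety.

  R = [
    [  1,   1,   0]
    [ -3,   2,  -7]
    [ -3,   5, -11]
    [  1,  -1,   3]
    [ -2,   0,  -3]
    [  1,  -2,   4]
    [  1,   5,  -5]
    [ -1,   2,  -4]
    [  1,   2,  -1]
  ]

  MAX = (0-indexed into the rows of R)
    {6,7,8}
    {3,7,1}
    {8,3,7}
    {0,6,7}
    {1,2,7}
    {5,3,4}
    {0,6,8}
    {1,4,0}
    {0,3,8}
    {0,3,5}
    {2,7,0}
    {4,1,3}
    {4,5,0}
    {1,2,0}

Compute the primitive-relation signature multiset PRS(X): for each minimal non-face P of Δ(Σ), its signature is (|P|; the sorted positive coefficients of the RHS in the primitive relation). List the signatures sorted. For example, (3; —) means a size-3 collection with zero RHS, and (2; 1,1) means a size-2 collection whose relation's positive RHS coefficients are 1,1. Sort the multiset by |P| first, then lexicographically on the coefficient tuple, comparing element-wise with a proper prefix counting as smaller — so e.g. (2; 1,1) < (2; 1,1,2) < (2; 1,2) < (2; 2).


Σ has 20 primitive collections:

  P={5,7}:  v_{5} + v_{7} = 0 — sig = (2; —)
  P={1,5}:  v_{1} + v_{5} = v_{4} — sig = (2; 1)
  P={4,7}:  v_{4} + v_{7} = v_{1} — sig = (2; 1)
  P={4,8}:  v_{4} + v_{8} = v_{7} — sig = (2; 1)
  P={2,5}:  v_{2} + v_{5} = v_{0} + v_{1} — sig = (2; 1,1)
  P={5,6}:  v_{5} + v_{6} = v_{0} + v_{8} — sig = (2; 1,1)
  P={5,8}:  v_{5} + v_{8} = v_{0} + v_{3} — sig = (2; 1,1)
  P={2,4}:  v_{2} + v_{4} = v_{0} + 2·v_{1} — sig = (2; 1,2)
  P={4,6}:  v_{4} + v_{6} = v_{0} + 2·v_{7} — sig = (2; 1,2)
  P={1,6}:  v_{1} + v_{6} = v_{0} + 3·v_{7} — sig = (2; 1,3)
  P={2,8}:  v_{2} + v_{8} = v_{0} + 3·v_{7} — sig = (2; 1,3)
  P={1,8}:  v_{1} + v_{8} = 2·v_{7} — sig = (2; 2)
  P={2,3}:  v_{2} + v_{3} = 2·v_{7} — sig = (2; 2)
  P={3,6}:  v_{3} + v_{6} = 2·v_{8} — sig = (2; 2)
  P={2,6}:  v_{2} + v_{6} = 2·v_{0} + 4·v_{7} — sig = (2; 2,4)
  P={0,3,4}:  v_{0} + v_{3} + v_{4} = 0 — sig = (3; —)
  P={0,1,3}:  v_{0} + v_{1} + v_{3} = v_{7} — sig = (3; 1)
  P={0,1,7}:  v_{0} + v_{1} + v_{7} = v_{2} — sig = (3; 1)
  P={0,3,7}:  v_{0} + v_{3} + v_{7} = v_{8} — sig = (3; 1)
  P={0,7,8}:  v_{0} + v_{7} + v_{8} = v_{6} — sig = (3; 1)

Hence PRS(X_Σ) =
[(2; —), (2; 1), (2; 1), (2; 1), (2; 1,1), (2; 1,1), (2; 1,1), (2; 1,2), (2; 1,2), (2; 1,3), (2; 1,3), (2; 2), (2; 2), (2; 2), (2; 2,4), (3; —), (3; 1), (3; 1), (3; 1), (3; 1)]


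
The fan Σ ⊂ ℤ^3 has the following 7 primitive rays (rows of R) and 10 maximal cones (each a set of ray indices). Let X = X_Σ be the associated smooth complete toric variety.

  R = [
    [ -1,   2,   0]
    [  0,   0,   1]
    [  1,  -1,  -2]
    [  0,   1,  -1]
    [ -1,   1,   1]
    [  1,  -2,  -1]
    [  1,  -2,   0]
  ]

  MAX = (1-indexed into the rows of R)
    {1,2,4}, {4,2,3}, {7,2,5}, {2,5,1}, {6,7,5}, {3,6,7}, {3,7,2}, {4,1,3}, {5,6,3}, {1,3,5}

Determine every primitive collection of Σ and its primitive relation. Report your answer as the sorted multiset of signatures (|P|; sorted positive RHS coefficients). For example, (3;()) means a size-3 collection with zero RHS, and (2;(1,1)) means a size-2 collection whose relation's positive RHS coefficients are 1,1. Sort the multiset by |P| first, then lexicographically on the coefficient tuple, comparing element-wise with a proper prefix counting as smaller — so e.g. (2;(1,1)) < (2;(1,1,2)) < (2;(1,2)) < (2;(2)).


9 minimal non-faces of Δ(Σ) (on 7 rays):

  • {1,7}:  v_{1} + v_{7} = 0  ⇒ sig = (2;())
  • {2,6}:  v_{2} + v_{6} = v_{7}  ⇒ sig = (2;(1))
  • {4,5}:  v_{4} + v_{5} = v_{1}  ⇒ sig = (2;(1))
  • {4,6}:  v_{4} + v_{6} = v_{3}  ⇒ sig = (2;(1))
  • {1,6}:  v_{1} + v_{6} = v_{3} + v_{5}  ⇒ sig = (2;(1,1))
  • {4,7}:  v_{4} + v_{7} = v_{2} + v_{3}  ⇒ sig = (2;(1,1))
  • {2,3,5}:  v_{2} + v_{3} + v_{5} = 0  ⇒ sig = (3;())
  • {1,2,3}:  v_{1} + v_{2} + v_{3} = v_{4}  ⇒ sig = (3;(1))
  • {3,5,7}:  v_{3} + v_{5} + v_{7} = v_{6}  ⇒ sig = (3;(1))

Sorted signature multiset PRS(X):
{ (2;()),  (2;(1)) ×3,  (2;(1,1)) ×2,  (3;()),  (3;(1)) ×2 }


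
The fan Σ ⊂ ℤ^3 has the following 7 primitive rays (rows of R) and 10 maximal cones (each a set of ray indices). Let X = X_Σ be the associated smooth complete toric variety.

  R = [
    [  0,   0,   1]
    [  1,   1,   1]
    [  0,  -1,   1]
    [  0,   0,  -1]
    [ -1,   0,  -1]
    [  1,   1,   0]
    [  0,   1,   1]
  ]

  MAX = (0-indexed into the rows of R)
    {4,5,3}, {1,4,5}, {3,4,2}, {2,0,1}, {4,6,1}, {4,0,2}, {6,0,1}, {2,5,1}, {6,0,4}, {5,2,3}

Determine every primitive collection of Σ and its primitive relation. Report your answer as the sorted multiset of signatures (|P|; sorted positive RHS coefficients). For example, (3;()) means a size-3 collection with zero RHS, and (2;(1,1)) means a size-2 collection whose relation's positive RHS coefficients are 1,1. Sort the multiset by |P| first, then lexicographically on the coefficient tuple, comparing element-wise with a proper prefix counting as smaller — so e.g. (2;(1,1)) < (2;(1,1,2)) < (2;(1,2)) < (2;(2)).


Minimal non-faces — 9 found among 7 rays, 10 max cones:

  P = {0,3}:  v_{0} + v_{3} = 0  →  sig = (2;())
  P = {0,5}:  v_{0} + v_{5} = v_{1}  →  sig = (2;(1))
  P = {1,3}:  v_{1} + v_{3} = v_{5}  →  sig = (2;(1))
  P = {3,6}:  v_{3} + v_{6} = v_{1} + v_{4}  →  sig = (2;(1,1))
  P = {5,6}:  v_{5} + v_{6} = 2·v_{1} + v_{4}  →  sig = (2;(1,2))
  P = {2,6}:  v_{2} + v_{6} = 2·v_{0}  →  sig = (2;(2))
  P = {2,4,5}:  v_{2} + v_{4} + v_{5} = 0  →  sig = (3;())
  P = {0,1,4}:  v_{0} + v_{1} + v_{4} = v_{6}  →  sig = (3;(1))
  P = {1,2,4}:  v_{1} + v_{2} + v_{4} = v_{0}  →  sig = (3;(1))

Sorted signature multiset PRS(X):
{ (2;()),  (2;(1)) ×2,  (2;(1,1)),  (2;(1,2)),  (2;(2)),  (3;()),  (3;(1)) ×2 }


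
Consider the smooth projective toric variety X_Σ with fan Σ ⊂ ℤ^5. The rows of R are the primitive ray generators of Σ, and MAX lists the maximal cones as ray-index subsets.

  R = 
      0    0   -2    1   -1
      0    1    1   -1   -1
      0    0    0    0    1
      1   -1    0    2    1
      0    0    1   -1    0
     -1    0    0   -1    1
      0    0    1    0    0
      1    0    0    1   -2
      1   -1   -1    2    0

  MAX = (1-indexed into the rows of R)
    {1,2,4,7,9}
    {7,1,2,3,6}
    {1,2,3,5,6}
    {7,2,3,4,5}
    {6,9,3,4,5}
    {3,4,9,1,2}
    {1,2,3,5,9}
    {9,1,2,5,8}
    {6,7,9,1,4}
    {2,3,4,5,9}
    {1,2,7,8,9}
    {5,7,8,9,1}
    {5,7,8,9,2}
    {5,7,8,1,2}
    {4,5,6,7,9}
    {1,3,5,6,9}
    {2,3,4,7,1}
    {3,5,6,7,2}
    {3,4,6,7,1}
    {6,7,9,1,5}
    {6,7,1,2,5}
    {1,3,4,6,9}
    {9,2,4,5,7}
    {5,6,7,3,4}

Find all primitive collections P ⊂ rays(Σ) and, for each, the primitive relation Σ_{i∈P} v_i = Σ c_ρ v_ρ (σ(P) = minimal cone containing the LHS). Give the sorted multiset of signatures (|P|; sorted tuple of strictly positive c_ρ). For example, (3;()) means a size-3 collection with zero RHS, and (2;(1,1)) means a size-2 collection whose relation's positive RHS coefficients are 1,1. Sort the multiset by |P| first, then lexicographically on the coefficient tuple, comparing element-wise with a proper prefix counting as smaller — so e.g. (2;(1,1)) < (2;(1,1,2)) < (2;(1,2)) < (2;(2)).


Primitive collections (9):

  {3,8}:  v_{3} + v_{8} = v_{2} + v_{9}  so sig = (2;(1,1))
  {6,8}:  v_{6} + v_{8} = v_{1} + v_{5} + v_{7}  so sig = (2;(1,1,1))
  {4,8}:  v_{4} + v_{8} = v_{2} + v_{7} + 2·v_{9}  so sig = (2;(1,1,2))
  {2,6,9}:  v_{2} + v_{6} + v_{9} = 0  so sig = (3;())
  {1,4,5}:  v_{1} + v_{4} + v_{5} = v_{9}  so sig = (3;(1))
  {3,7,9}:  v_{3} + v_{7} + v_{9} = v_{4}  so sig = (3;(1))
  {2,4,6}:  v_{2} + v_{4} + v_{6} = v_{3} + v_{7}  so sig = (3;(1,1))
  {1,3,5,7}:  v_{1} + v_{3} + v_{5} + v_{7} = 0  so sig = (4;())
  {1,2,5,7,9}:  v_{1} + v_{2} + v_{5} + v_{7} + v_{9} = v_{8}  so sig = (5;(1))

Sorted signature multiset PRS(X):
{ (2;(1,1)),  (2;(1,1,1)),  (2;(1,1,2)),  (3;()),  (3;(1)) ×2,  (3;(1,1)),  (4;()),  (5;(1)) }


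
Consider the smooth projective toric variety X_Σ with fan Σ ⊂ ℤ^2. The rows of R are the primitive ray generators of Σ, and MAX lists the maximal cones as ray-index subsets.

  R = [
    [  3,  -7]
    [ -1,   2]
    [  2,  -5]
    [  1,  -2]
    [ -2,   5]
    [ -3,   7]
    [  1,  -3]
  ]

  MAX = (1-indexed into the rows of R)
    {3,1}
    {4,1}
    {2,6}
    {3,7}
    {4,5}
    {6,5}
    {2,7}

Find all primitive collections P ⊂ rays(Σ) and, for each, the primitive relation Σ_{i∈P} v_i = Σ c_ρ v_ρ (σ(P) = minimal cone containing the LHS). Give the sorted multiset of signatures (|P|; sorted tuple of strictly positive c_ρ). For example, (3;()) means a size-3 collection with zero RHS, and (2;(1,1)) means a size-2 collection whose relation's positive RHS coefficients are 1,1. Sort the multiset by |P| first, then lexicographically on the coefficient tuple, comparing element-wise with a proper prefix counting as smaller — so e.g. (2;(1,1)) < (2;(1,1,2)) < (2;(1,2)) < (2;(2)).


14 minimal non-faces of Δ(Σ) (on 7 rays):

  P = {1,6}:  v_{1} + v_{6} = 0  ⇒ sig = (2;())
  P = {2,4}:  v_{2} + v_{4} = 0  ⇒ sig = (2;())
  P = {3,5}:  v_{3} + v_{5} = 0  ⇒ sig = (2;())
  P = {1,2}:  v_{1} + v_{2} = v_{3}  ⇒ sig = (2;(1))
  P = {1,5}:  v_{1} + v_{5} = v_{4}  ⇒ sig = (2;(1))
  P = {2,3}:  v_{2} + v_{3} = v_{7}  ⇒ sig = (2;(1))
  P = {2,5}:  v_{2} + v_{5} = v_{6}  ⇒ sig = (2;(1))
  P = {3,4}:  v_{3} + v_{4} = v_{1}  ⇒ sig = (2;(1))
  P = {3,6}:  v_{3} + v_{6} = v_{2}  ⇒ sig = (2;(1))
  P = {4,6}:  v_{4} + v_{6} = v_{5}  ⇒ sig = (2;(1))
  P = {4,7}:  v_{4} + v_{7} = v_{3}  ⇒ sig = (2;(1))
  P = {5,7}:  v_{5} + v_{7} = v_{2}  ⇒ sig = (2;(1))
  P = {1,7}:  v_{1} + v_{7} = 2·v_{3}  ⇒ sig = (2;(2))
  P = {6,7}:  v_{6} + v_{7} = 2·v_{2}  ⇒ sig = (2;(2))

so the primitive-relation signature multiset is
[(2;()), (2;()), (2;()), (2;(1)), (2;(1)), (2;(1)), (2;(1)), (2;(1)), (2;(1)), (2;(1)), (2;(1)), (2;(1)), (2;(2)), (2;(2))]


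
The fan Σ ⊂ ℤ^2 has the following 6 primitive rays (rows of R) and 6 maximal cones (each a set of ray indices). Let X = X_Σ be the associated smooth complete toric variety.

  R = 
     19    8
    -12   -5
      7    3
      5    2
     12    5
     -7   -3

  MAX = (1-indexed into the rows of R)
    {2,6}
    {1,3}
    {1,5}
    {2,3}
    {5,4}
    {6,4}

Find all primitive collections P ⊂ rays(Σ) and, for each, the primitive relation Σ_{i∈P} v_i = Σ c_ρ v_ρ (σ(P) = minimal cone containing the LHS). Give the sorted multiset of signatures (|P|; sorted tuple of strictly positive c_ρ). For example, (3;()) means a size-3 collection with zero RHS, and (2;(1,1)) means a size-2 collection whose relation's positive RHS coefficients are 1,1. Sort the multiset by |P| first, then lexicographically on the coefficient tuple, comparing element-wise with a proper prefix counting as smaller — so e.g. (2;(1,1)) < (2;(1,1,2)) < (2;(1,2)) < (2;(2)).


9 collections generate NE(X_Σ); each relation:

  • {2,5}:  v_{2} + v_{5} = 0  so sig = (2;())
  • {3,6}:  v_{3} + v_{6} = 0  so sig = (2;())
  • {1,2}:  v_{1} + v_{2} = v_{3}  so sig = (2;(1))
  • {1,6}:  v_{1} + v_{6} = v_{5}  so sig = (2;(1))
  • {2,4}:  v_{2} + v_{4} = v_{6}  so sig = (2;(1))
  • {3,4}:  v_{3} + v_{4} = v_{5}  so sig = (2;(1))
  • {3,5}:  v_{3} + v_{5} = v_{1}  so sig = (2;(1))
  • {5,6}:  v_{5} + v_{6} = v_{4}  so sig = (2;(1))
  • {1,4}:  v_{1} + v_{4} = 2·v_{5}  so sig = (2;(2))

so the primitive-relation signature multiset is
    (2;())
    (2;())
    (2;(1))
    (2;(1))
    (2;(1))
    (2;(1))
    (2;(1))
    (2;(1))
    (2;(2))


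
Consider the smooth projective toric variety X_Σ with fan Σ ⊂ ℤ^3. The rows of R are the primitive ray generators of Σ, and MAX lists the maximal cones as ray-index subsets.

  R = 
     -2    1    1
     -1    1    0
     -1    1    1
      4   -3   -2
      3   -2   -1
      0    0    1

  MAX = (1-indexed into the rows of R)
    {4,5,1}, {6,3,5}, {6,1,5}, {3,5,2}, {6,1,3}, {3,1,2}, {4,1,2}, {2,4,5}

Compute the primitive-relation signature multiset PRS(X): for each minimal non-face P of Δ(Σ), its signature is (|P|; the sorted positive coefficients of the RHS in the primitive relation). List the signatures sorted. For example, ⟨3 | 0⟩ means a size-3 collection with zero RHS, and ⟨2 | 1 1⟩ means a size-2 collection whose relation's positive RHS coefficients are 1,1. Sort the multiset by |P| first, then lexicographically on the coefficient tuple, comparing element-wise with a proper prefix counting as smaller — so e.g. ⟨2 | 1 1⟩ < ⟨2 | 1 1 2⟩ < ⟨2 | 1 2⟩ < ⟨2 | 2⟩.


5 collections generate NE(X_Σ); each relation:

  P={2,6}:  v_{2} + v_{6} = v_{3}  so sig = ⟨2 | 1⟩
  P={3,4}:  v_{3} + v_{4} = v_{5}  so sig = ⟨2 | 1⟩
  P={4,6}:  v_{4} + v_{6} = v_{1} + 2·v_{5}  so sig = ⟨2 | 1 2⟩
  P={1,2,5}:  v_{1} + v_{2} + v_{5} = 0  so sig = ⟨3 | 0⟩
  P={1,3,5}:  v_{1} + v_{3} + v_{5} = v_{6}  so sig = ⟨3 | 1⟩

Signatures (|P|; sorted positive RHS coefficients), sorted:
    |P|=2: 3 collections, coeffs (1), (1), (1,2)
    |P|=3: 2 collections, coeffs (), (1)


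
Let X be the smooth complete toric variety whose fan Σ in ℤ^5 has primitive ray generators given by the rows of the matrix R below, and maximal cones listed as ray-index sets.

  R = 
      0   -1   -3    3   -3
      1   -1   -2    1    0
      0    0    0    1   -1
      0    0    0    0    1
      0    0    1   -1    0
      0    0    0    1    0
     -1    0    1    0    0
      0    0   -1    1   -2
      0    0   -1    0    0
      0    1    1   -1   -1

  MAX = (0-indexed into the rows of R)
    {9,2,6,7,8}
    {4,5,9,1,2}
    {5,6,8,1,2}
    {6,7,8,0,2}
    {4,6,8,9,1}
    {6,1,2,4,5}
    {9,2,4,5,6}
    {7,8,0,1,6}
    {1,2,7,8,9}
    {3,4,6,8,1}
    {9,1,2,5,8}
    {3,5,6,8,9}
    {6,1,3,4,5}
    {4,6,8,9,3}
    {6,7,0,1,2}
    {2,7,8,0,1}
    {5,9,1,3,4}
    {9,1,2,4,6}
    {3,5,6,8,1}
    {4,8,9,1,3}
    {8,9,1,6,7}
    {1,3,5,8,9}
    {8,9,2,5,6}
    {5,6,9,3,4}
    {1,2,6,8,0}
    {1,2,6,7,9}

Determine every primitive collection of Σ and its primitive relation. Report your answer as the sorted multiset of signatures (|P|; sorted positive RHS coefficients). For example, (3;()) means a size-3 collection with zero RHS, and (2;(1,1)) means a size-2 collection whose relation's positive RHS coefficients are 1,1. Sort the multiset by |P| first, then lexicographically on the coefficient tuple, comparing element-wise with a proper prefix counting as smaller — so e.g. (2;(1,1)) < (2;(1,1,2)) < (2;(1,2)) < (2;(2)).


Minimal non-faces — 14 found among 10 rays, 26 max cones:

  P={2,3}:  v_{2} + v_{3} = v_{5} ; sig = (2;(1))
  P={3,7}:  v_{3} + v_{7} = v_{2} + v_{8} ; sig = (2;(1,1))
  P={0,3}:  v_{0} + v_{3} = v_{1} + 2·v_{2} + v_{6} + 2·v_{8} ; sig = (2;(1,1,2,2))
  P={0,4}:  v_{0} + v_{4} = 2·v_{1} + 2·v_{6} + v_{7} + v_{9} ; sig = (2;(1,1,2,2))
  P={0,5}:  v_{0} + v_{5} = v_{1} + 3·v_{2} + v_{6} + 2·v_{8} ; sig = (2;(1,1,2,3))
  P={5,7}:  v_{5} + v_{7} = 2·v_{2} + v_{8} ; sig = (2;(1,2))
  P={0,9}:  v_{0} + v_{9} = 2·v_{7} ; sig = (2;(2))
  P={4,7}:  v_{4} + v_{7} = 2·v_{1} + 2·v_{6} + 2·v_{9} ; sig = (2;(2,2,2))
  P={4,5,8}:  v_{4} + v_{5} + v_{8} = 0 ; sig = (3;())
  P={2,4,8}:  v_{2} + v_{4} + v_{8} = v_{1} + v_{6} + v_{9} ; sig = (3;(1,1,1))
  P={1,3,6,9}:  v_{1} + v_{3} + v_{6} + v_{9} = 0 ; sig = (4;())
  P={1,5,6,9}:  v_{1} + v_{5} + v_{6} + v_{9} = v_{2} ; sig = (4;(1))
  P={1,2,6,7,8}:  v_{1} + v_{2} + v_{6} + v_{7} + v_{8} = v_{0} ; sig = (5;(1))
  P={1,2,6,8,9}:  v_{1} + v_{2} + v_{6} + v_{8} + v_{9} = v_{7} ; sig = (5;(1))

Hence PRS(X_Σ) =
    (2;(1))
    (2;(1,1))
    (2;(1,1,2,2))
    (2;(1,1,2,2))
    (2;(1,1,2,3))
    (2;(1,2))
    (2;(2))
    (2;(2,2,2))
    (3;())
    (3;(1,1,1))
    (4;())
    (4;(1))
    (5;(1))
    (5;(1))


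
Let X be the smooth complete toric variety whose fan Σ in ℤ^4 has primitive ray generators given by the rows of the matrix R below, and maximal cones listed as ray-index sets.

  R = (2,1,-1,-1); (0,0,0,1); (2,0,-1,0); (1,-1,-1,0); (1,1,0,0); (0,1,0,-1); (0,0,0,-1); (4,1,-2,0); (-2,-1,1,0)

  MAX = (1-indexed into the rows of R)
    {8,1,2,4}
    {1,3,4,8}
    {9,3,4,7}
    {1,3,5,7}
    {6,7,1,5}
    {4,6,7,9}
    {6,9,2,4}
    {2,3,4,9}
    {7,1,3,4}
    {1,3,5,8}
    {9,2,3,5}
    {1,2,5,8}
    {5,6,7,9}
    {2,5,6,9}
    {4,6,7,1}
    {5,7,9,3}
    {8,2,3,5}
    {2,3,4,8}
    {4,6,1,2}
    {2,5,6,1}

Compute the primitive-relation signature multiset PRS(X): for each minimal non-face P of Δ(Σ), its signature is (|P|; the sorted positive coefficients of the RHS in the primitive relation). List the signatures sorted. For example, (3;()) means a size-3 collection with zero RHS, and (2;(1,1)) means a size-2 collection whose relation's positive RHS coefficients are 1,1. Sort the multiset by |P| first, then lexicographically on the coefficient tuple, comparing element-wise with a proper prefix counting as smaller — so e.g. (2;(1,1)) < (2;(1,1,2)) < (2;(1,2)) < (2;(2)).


8 minimal non-faces of Δ(Σ) (on 9 rays):

  • {2,7}:  v_{2} + v_{7} = 0  →  sig = (2;())
  • {1,9}:  v_{1} + v_{9} = v_{7}  →  sig = (2;(1))
  • {3,6}:  v_{3} + v_{6} = v_{1}  →  sig = (2;(1))
  • {4,5}:  v_{4} + v_{5} = v_{3}  →  sig = (2;(1))
  • {8,9}:  v_{8} + v_{9} = v_{3}  →  sig = (2;(1))
  • {7,8}:  v_{7} + v_{8} = v_{1} + v_{3}  →  sig = (2;(1,1))
  • {6,8}:  v_{6} + v_{8} = 2·v_{1} + v_{2}  →  sig = (2;(1,2))
  • {1,2,3}:  v_{1} + v_{2} + v_{3} = v_{8}  →  sig = (3;(1))

Hence PRS(X_Σ) =
    |P|=2: 7 collections, coeffs (), (1), (1), (1), (1), (1,1), (1,2)
    |P|=3: 1 collection, coeffs (1)


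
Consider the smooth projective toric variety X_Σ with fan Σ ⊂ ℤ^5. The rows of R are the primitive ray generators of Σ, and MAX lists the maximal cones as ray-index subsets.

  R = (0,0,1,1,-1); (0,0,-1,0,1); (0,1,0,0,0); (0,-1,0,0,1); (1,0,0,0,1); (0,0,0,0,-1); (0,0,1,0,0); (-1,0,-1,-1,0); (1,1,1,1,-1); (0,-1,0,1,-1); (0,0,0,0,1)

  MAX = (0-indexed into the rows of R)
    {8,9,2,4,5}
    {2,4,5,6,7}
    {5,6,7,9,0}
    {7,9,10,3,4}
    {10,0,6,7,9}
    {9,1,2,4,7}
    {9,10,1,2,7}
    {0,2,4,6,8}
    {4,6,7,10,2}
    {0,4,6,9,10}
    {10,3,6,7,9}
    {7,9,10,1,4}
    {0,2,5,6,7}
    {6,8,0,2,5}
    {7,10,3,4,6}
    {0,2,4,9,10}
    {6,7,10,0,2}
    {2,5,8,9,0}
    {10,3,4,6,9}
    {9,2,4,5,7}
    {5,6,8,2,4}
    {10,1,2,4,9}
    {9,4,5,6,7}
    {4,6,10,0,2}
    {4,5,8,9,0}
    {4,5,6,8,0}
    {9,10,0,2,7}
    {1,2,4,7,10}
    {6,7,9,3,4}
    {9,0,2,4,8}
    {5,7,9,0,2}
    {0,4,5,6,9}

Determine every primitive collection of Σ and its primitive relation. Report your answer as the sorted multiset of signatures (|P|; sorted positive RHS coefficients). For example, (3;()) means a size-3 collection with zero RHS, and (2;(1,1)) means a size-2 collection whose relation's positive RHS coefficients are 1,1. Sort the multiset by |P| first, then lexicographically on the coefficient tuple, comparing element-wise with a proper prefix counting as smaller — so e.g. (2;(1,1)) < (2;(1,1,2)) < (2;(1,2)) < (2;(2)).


Σ has 18 primitive collections:

  • {5,10}:  v_{5} + v_{10} = 0 — sig = (2;())
  • {1,6}:  v_{1} + v_{6} = v_{10} — sig = (2;(1))
  • {2,3}:  v_{2} + v_{3} = v_{10} — sig = (2;(1))
  • {3,8}:  v_{3} + v_{8} = v_{0} + v_{4} — sig = (2;(1,1))
  • {7,8}:  v_{7} + v_{8} = v_{2} + v_{5} — sig = (2;(1,1))
  • {0,1}:  v_{0} + v_{1} = v_{2} + v_{9} + v_{10} — sig = (2;(1,1,1))
  • {0,3}:  v_{0} + v_{3} = v_{6} + v_{9} + v_{10} — sig = (2;(1,1,1))
  • {8,10}:  v_{8} + v_{10} = v_{0} + v_{2} + v_{4} — sig = (2;(1,1,1))
  • {1,5}:  v_{1} + v_{5} = v_{2} + v_{4} + v_{7} + v_{9} — sig = (2;(1,1,1,1))
  • {3,5}:  v_{3} + v_{5} = v_{4} + v_{6} + v_{7} + v_{9} — sig = (2;(1,1,1,1))
  • {1,3}:  v_{1} + v_{3} = v_{4} + v_{7} + v_{9} + 2·v_{10} — sig = (2;(1,1,1,2))
  • {1,8}:  v_{1} + v_{8} = 2·v_{2} + v_{4} + v_{9} — sig = (2;(1,1,2))
  • {0,4,7}:  v_{0} + v_{4} + v_{7} = 0 — sig = (3;())
  • {2,6,9}:  v_{2} + v_{6} + v_{9} = v_{0} — sig = (3;(1))
  • {6,8,9}:  v_{6} + v_{8} + v_{9} = 2·v_{0} + v_{4} + v_{5} — sig = (3;(1,1,2))
  • {0,2,4,5}:  v_{0} + v_{2} + v_{4} + v_{5} = v_{8} — sig = (4;(1))
  • {2,4,7,9,10}:  v_{2} + v_{4} + v_{7} + v_{9} + v_{10} = v_{1} — sig = (5;(1))
  • {4,6,7,9,10}:  v_{4} + v_{6} + v_{7} + v_{9} + v_{10} = v_{3} — sig = (5;(1))

Hence PRS(X_Σ) =
    |P|=2: 12 collections, coeffs (), (1), (1), (1,1), (1,1), (1,1,1), (1,1,1), (1,1,1), (1,1,1,1), (1,1,1,1), (1,1,1,2), (1,1,2)
    |P|=3: 3 collections, coeffs (), (1), (1,1,2)
    |P|=4: 1 collection, coeffs (1)
    |P|=5: 2 collections, coeffs (1), (1)


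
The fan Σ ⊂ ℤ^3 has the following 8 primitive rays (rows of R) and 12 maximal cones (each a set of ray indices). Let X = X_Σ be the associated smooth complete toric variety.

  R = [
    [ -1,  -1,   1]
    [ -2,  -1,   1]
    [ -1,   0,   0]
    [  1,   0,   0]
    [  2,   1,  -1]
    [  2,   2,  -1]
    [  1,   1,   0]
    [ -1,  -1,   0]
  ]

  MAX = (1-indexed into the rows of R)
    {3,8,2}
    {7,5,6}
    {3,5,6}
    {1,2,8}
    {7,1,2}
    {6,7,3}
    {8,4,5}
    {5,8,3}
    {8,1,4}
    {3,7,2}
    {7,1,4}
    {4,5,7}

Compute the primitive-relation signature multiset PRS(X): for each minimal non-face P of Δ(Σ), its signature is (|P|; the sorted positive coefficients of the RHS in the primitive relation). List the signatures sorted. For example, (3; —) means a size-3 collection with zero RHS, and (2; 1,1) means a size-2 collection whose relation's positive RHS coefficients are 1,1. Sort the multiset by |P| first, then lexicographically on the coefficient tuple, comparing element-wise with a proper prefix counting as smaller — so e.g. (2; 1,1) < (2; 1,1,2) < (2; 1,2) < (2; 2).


Minimal non-faces — 11 found among 8 rays, 12 max cones:

  P = {2,5}:  v_{2} + v_{5} = 0 ; sig = (2; —)
  P = {3,4}:  v_{3} + v_{4} = 0 ; sig = (2; —)
  P = {7,8}:  v_{7} + v_{8} = 0 ; sig = (2; —)
  P = {1,3}:  v_{1} + v_{3} = v_{2} ; sig = (2; 1)
  P = {1,5}:  v_{1} + v_{5} = v_{4} ; sig = (2; 1)
  P = {1,6}:  v_{1} + v_{6} = v_{7} ; sig = (2; 1)
  P = {2,4}:  v_{2} + v_{4} = v_{1} ; sig = (2; 1)
  P = {2,6}:  v_{2} + v_{6} = v_{3} + v_{7} ; sig = (2; 1,1)
  P = {4,6}:  v_{4} + v_{6} = v_{5} + v_{7} ; sig = (2; 1,1)
  P = {6,8}:  v_{6} + v_{8} = v_{3} + v_{5} ; sig = (2; 1,1)
  P = {3,5,7}:  v_{3} + v_{5} + v_{7} = v_{6} ; sig = (3; 1)

so the primitive-relation signature multiset is
[(2; —), (2; —), (2; —), (2; 1), (2; 1), (2; 1), (2; 1), (2; 1,1), (2; 1,1), (2; 1,1), (3; 1)]


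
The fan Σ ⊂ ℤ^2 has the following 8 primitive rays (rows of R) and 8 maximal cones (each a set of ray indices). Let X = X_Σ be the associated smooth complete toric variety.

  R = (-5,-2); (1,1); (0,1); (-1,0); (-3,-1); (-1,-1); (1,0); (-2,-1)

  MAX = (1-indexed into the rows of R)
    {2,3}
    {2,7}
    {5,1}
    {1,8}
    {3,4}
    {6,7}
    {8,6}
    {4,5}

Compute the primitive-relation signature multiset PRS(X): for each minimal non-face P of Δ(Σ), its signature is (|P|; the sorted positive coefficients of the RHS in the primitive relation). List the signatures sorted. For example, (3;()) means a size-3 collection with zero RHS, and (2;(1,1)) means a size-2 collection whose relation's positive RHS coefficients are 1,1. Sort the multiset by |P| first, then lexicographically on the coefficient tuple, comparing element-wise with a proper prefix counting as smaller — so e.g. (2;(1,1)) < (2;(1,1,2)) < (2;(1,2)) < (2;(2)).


Primitive collections (20):

  {2,6}:  v_{2} + v_{6} = 0 — sig = (2;())
  {4,7}:  v_{4} + v_{7} = 0 — sig = (2;())
  {2,4}:  v_{2} + v_{4} = v_{3} — sig = (2;(1))
  {2,8}:  v_{2} + v_{8} = v_{4} — sig = (2;(1))
  {3,6}:  v_{3} + v_{6} = v_{4} — sig = (2;(1))
  {3,7}:  v_{3} + v_{7} = v_{2} — sig = (2;(1))
  {4,6}:  v_{4} + v_{6} = v_{8} — sig = (2;(1))
  {4,8}:  v_{4} + v_{8} = v_{5} — sig = (2;(1))
  {5,7}:  v_{5} + v_{7} = v_{8} — sig = (2;(1))
  {5,8}:  v_{5} + v_{8} = v_{1} — sig = (2;(1))
  {7,8}:  v_{7} + v_{8} = v_{6} — sig = (2;(1))
  {1,2}:  v_{1} + v_{2} = v_{4} + v_{5} — sig = (2;(1,1))
  {1,3}:  v_{1} + v_{3} = 2·v_{4} + v_{5} — sig = (2;(1,2))
  {1,4}:  v_{1} + v_{4} = 2·v_{5} — sig = (2;(2))
  {1,7}:  v_{1} + v_{7} = 2·v_{8} — sig = (2;(2))
  {2,5}:  v_{2} + v_{5} = 2·v_{4} — sig = (2;(2))
  {3,8}:  v_{3} + v_{8} = 2·v_{4} — sig = (2;(2))
  {5,6}:  v_{5} + v_{6} = 2·v_{8} — sig = (2;(2))
  {1,6}:  v_{1} + v_{6} = 3·v_{8} — sig = (2;(3))
  {3,5}:  v_{3} + v_{5} = 3·v_{4} — sig = (2;(3))

Signatures (|P|; sorted positive RHS coefficients), sorted:
    |P|=2: 20 collections, coeffs (), (), (1), (1), (1), (1), (1), (1), (1), (1), (1), (1,1), (1,2), (2), (2), (2), (2), (2), (3), (3)


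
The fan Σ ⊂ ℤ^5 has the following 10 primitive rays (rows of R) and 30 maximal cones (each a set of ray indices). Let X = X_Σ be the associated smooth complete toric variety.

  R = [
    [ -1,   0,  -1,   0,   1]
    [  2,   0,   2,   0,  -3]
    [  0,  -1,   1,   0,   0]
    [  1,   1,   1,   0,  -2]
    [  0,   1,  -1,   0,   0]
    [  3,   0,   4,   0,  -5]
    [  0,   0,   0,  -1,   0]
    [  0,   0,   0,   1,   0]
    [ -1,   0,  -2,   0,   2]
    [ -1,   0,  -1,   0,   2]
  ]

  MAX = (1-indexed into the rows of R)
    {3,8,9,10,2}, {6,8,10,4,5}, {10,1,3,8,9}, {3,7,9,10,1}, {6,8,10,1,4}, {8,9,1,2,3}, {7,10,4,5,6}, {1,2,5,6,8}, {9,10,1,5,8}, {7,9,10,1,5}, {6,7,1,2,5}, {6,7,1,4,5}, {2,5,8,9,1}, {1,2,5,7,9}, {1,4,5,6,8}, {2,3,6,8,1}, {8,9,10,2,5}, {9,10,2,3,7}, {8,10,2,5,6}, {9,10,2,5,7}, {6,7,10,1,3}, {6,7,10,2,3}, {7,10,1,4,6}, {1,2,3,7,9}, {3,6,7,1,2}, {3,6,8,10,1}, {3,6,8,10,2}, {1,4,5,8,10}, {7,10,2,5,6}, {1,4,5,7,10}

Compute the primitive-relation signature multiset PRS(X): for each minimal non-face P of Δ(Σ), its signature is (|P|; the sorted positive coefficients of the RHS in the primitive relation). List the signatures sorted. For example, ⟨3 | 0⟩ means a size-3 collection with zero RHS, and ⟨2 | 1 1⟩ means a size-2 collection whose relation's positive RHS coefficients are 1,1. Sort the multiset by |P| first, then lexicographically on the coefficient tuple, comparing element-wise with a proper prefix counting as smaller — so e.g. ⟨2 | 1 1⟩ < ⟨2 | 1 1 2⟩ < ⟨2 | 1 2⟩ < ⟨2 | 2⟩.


Δ(Σ) — 10 vertices, 8 min non-faces:

  P={3,5}:  v_{3} + v_{5} = 0 ; sig = ⟨2 | 0⟩
  P={7,8}:  v_{7} + v_{8} = 0 ; sig = ⟨2 | 0⟩
  P={4,9}:  v_{4} + v_{9} = v_{5} ; sig = ⟨2 | 1⟩
  P={6,9}:  v_{6} + v_{9} = v_{2} ; sig = ⟨2 | 1⟩
  P={2,4}:  v_{2} + v_{4} = v_{5} + v_{6} ; sig = ⟨2 | 1 1⟩
  P={3,4}:  v_{3} + v_{4} = v_{1} + v_{6} + v_{10} ; sig = ⟨2 | 1 1 1⟩
  P={1,2,10}:  v_{1} + v_{2} + v_{10} = 0 ; sig = ⟨3 | 0⟩
  P={1,5,6,10}:  v_{1} + v_{5} + v_{6} + v_{10} = v_{4} ; sig = ⟨4 | 1⟩

so the primitive-relation signature multiset is
    |P|=2: 6 collections, coeffs (), (), (1), (1), (1,1), (1,1,1)
    |P|=3: 1 collection, coeffs ()
    |P|=4: 1 collection, coeffs (1)


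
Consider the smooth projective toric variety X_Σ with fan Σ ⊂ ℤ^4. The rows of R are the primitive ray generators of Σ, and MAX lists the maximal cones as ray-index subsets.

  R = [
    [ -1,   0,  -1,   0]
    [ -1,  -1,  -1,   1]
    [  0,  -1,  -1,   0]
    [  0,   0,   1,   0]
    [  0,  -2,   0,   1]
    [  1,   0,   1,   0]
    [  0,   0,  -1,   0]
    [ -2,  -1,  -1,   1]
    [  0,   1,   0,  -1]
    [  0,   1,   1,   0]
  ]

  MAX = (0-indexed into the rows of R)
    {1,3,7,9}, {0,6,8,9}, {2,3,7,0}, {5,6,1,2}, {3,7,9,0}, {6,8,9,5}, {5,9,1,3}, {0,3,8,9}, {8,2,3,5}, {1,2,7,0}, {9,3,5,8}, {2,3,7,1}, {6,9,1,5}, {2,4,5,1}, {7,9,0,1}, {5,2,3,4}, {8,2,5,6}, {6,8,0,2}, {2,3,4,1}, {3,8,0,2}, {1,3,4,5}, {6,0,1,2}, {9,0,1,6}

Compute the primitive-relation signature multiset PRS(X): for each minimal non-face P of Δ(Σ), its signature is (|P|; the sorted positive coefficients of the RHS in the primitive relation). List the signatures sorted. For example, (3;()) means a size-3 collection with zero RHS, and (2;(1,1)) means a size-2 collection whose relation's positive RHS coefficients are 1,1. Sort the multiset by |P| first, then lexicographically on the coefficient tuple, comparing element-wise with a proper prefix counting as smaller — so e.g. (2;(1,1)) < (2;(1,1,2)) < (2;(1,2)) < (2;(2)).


Primitive collections (14):

  P={0,5}:  v_{0} + v_{5} = 0  ⇒ sig = (2;())
  P={2,9}:  v_{2} + v_{9} = 0  ⇒ sig = (2;())
  P={3,6}:  v_{3} + v_{6} = 0  ⇒ sig = (2;())
  P={1,8}:  v_{1} + v_{8} = v_{0}  ⇒ sig = (2;(1))
  P={4,8}:  v_{4} + v_{8} = v_{2} + v_{3}  ⇒ sig = (2;(1,1))
  P={5,7}:  v_{5} + v_{7} = v_{1} + v_{3}  ⇒ sig = (2;(1,1))
  P={6,7}:  v_{6} + v_{7} = v_{0} + v_{1}  ⇒ sig = (2;(1,1))
  P={0,4}:  v_{0} + v_{4} = v_{1} + v_{2} + v_{3}  ⇒ sig = (2;(1,1,1))
  P={4,6}:  v_{4} + v_{6} = v_{1} + v_{2} + v_{5}  ⇒ sig = (2;(1,1,1))
  P={4,9}:  v_{4} + v_{9} = v_{1} + v_{3} + v_{5}  ⇒ sig = (2;(1,1,1))
  P={7,8}:  v_{7} + v_{8} = 2·v_{0} + v_{3}  ⇒ sig = (2;(1,2))
  P={4,7}:  v_{4} + v_{7} = 2·v_{1} + v_{2} + 2·v_{3}  ⇒ sig = (2;(1,2,2))
  P={0,1,3}:  v_{0} + v_{1} + v_{3} = v_{7}  ⇒ sig = (3;(1))
  P={1,2,3,5}:  v_{1} + v_{2} + v_{3} + v_{5} = v_{4}  ⇒ sig = (4;(1))

so the primitive-relation signature multiset is
[(2;()), (2;()), (2;()), (2;(1)), (2;(1,1)), (2;(1,1)), (2;(1,1)), (2;(1,1,1)), (2;(1,1,1)), (2;(1,1,1)), (2;(1,2)), (2;(1,2,2)), (3;(1)), (4;(1))]
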